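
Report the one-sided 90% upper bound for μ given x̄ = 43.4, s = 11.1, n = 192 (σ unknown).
μ ≤ 44.43

Upper bound (one-sided):
t* = 1.286 (one-sided for 90%)
Upper bound = x̄ + t* · s/√n = 43.4 + 1.286 · 11.1/√192 = 44.43

We are 90% confident that μ ≤ 44.43.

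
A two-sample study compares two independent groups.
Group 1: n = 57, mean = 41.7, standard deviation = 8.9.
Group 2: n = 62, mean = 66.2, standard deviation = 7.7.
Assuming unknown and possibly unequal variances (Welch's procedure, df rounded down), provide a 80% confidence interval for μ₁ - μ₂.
(-26.47, -22.53)

Difference: x̄₁ - x̄₂ = -24.50
SE = √(s₁²/n₁ + s₂²/n₂) = √(8.9²/57 + 7.7²/62) = 1.5316
df = 111.23 → 111 (Welch–Satterthwaite, rounded down)
t* = 1.289

CI: -24.50 ± 1.289 · 1.5316 = -24.50 ± 1.97 = (-26.47, -22.53)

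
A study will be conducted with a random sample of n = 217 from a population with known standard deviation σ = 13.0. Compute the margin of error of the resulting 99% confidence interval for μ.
Margin of error = 2.27

Margin of error = z* · σ/√n
= 2.576 · 13.0/√217
= 2.576 · 13.0/14.7309
= 2.27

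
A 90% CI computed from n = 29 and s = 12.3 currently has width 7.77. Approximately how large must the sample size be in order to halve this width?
n ≈ 116

CI width ∝ 1/√n
To reduce width by factor 2, need √n to grow by 2 → need 2² = 4 times as many samples.

Current: n = 29, width = 7.77
New: n = 116, width ≈ 3.79

Width reduced by factor of 7.77/3.79 = 2.05.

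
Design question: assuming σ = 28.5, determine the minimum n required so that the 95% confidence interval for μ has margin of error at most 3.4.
n ≥ 270

For margin E ≤ 3.4:
n ≥ (z* · σ / E)²
n ≥ (1.960 · 28.5 / 3.4)²
n ≥ 269.93

Minimum n = 270 (rounding up)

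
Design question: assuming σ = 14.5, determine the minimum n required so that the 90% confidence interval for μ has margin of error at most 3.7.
n ≥ 42

For margin E ≤ 3.7:
n ≥ (z* · σ / E)²
n ≥ (1.645 · 14.5 / 3.7)²
n ≥ 41.56

Minimum n = 42 (rounding up)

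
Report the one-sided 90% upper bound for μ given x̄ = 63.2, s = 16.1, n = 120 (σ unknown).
μ ≤ 65.09

Upper bound (one-sided):
t* = 1.289 (one-sided for 90%)
Upper bound = x̄ + t* · s/√n = 63.2 + 1.289 · 16.1/√120 = 65.09

We are 90% confident that μ ≤ 65.09.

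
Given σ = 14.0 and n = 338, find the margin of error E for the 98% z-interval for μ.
Margin of error = 1.77

Margin of error = z* · σ/√n
= 2.326 · 14.0/√338
= 2.326 · 14.0/18.3848
= 1.77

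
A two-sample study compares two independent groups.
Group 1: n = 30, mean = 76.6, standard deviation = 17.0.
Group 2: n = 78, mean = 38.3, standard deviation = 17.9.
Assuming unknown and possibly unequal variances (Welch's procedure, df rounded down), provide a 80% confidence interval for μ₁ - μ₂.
(33.49, 43.11)

Difference: x̄₁ - x̄₂ = 38.30
SE = √(s₁²/n₁ + s₂²/n₂) = √(17.0²/30 + 17.9²/78) = 3.7069
df = 55.22 → 55 (Welch–Satterthwaite, rounded down)
t* = 1.297

CI: 38.30 ± 1.297 · 3.7069 = 38.30 ± 4.81 = (33.49, 43.11)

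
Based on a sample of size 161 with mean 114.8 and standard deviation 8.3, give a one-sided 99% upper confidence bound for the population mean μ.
μ ≤ 116.34

Upper bound (one-sided):
t* = 2.350 (one-sided for 99%)
Upper bound = x̄ + t* · s/√n = 114.8 + 2.350 · 8.3/√161 = 116.34

We are 99% confident that μ ≤ 116.34.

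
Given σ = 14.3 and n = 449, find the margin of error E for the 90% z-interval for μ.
Margin of error = 1.11

Margin of error = z* · σ/√n
= 1.645 · 14.3/√449
= 1.645 · 14.3/21.1896
= 1.11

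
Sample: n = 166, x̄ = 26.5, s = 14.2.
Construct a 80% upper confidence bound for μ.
μ ≤ 27.43

Upper bound (one-sided):
t* = 0.844 (one-sided for 80%)
Upper bound = x̄ + t* · s/√n = 26.5 + 0.844 · 14.2/√166 = 27.43

We are 80% confident that μ ≤ 27.43.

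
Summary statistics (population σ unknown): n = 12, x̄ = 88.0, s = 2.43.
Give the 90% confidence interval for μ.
(86.74, 89.26)

t-interval (σ unknown):
df = n - 1 = 11
t* = 1.796 for 90% confidence

Margin of error = t* · s/√n = 1.796 · 2.43/√12 = 1.26

CI: (86.74, 89.26)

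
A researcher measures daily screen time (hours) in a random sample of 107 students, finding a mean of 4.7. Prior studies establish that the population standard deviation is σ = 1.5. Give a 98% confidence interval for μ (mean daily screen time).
(4.36, 5.04)

z-interval (σ known):
z* = 2.326 for 98% confidence

Margin of error = z* · σ/√n = 2.326 · 1.5/√107 = 0.34

CI: (4.7 - 0.34, 4.7 + 0.34) = (4.36, 5.04)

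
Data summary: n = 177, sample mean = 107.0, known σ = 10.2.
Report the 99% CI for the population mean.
(105.03, 108.97)

z-interval (σ known):
z* = 2.576 for 99% confidence

Margin of error = z* · σ/√n = 2.576 · 10.2/√177 = 1.97

CI: (107.0 - 1.97, 107.0 + 1.97) = (105.03, 108.97)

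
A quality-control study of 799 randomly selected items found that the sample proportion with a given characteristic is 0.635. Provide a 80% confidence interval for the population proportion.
(0.613, 0.657)

Proportion CI:
SE = √(p̂(1-p̂)/n) = √(0.635 · 0.365 / 799) = 0.01703

z* = 1.282
Margin = z* · SE = 1.282 · 0.01703 = 0.0218

CI: 0.635 ± 0.0218 = (0.613, 0.657)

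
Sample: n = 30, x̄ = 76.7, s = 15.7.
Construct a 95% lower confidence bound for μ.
μ ≥ 71.83

Lower bound (one-sided):
t* = 1.699 (one-sided for 95%)
Lower bound = x̄ - t* · s/√n = 76.7 - 1.699 · 15.7/√30 = 71.83

We are 95% confident that μ ≥ 71.83.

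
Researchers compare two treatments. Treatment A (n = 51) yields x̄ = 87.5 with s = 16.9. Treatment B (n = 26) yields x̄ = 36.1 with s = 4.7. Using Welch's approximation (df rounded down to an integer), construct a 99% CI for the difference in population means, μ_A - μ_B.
(44.65, 58.15)

Difference: x̄₁ - x̄₂ = 51.40
SE = √(s₁²/n₁ + s₂²/n₂) = √(16.9²/51 + 4.7²/26) = 2.5396
df = 63.40 → 63 (Welch–Satterthwaite, rounded down)
t* = 2.656

CI: 51.40 ± 2.656 · 2.5396 = 51.40 ± 6.75 = (44.65, 58.15)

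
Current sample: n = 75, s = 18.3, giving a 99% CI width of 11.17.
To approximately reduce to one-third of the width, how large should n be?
n ≈ 675

CI width ∝ 1/√n
To reduce width by factor 3, need √n to grow by 3 → need 3² = 9 times as many samples.

Current: n = 75, width = 11.17
New: n = 675, width ≈ 3.64

Width reduced by factor of 11.17/3.64 = 3.07.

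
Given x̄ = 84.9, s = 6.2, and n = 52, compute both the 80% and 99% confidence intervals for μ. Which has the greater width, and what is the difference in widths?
99% CI is wider by 2.37

df = 51
80% CI: t* = 1.298, (83.78, 86.02), width = 2 · t* · s/√n = 2.23
99% CI: t* = 2.676, (82.60, 87.20), width = 2 · t* · s/√n = 4.60

The 99% CI is wider by 4.60 - 2.23 = 2.37.
Higher confidence requires a wider interval.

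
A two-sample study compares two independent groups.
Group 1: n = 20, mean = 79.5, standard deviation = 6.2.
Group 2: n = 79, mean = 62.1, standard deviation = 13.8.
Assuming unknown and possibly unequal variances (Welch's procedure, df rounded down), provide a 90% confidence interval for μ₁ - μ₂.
(13.93, 20.87)

Difference: x̄₁ - x̄₂ = 17.40
SE = √(s₁²/n₁ + s₂²/n₂) = √(6.2²/20 + 13.8²/79) = 2.0815
df = 69.80 → 69 (Welch–Satterthwaite, rounded down)
t* = 1.667

CI: 17.40 ± 1.667 · 2.0815 = 17.40 ± 3.47 = (13.93, 20.87)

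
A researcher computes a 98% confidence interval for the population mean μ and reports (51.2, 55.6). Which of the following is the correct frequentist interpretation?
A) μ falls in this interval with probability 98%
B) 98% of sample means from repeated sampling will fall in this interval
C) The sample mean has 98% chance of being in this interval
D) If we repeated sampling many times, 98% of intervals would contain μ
D

A) Wrong — μ is fixed; the randomness lives in the interval, not in μ.
B) Wrong — coverage applies to intervals containing μ, not to future x̄ values.
C) Wrong — x̄ is observed and sits in the interval by construction.
D) Correct — this is the frequentist long-run coverage interpretation.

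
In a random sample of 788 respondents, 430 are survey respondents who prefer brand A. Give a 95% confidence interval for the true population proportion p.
(0.511, 0.580)

Proportion CI:
p̂ = 430/788 = 0.54569
SE = √(p̂(1-p̂)/n) = √(0.54569 · 0.45431 / 788) = 0.01774

z* = 1.960
Margin = z* · SE = 1.960 · 0.01774 = 0.0348

CI: 0.54569 ± 0.0348 = (0.511, 0.580)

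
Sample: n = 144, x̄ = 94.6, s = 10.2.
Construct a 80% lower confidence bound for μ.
μ ≥ 93.88

Lower bound (one-sided):
t* = 0.844 (one-sided for 80%)
Lower bound = x̄ - t* · s/√n = 94.6 - 0.844 · 10.2/√144 = 93.88

We are 80% confident that μ ≥ 93.88.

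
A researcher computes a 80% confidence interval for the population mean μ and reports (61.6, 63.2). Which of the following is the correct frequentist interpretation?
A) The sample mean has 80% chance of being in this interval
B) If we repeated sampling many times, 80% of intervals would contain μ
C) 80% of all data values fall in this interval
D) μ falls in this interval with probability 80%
B

A) Wrong — x̄ is observed and sits in the interval by construction.
B) Correct — this is the frequentist long-run coverage interpretation.
C) Wrong — a CI is about the parameter μ, not individual data values.
D) Wrong — μ is fixed; the randomness lives in the interval, not in μ.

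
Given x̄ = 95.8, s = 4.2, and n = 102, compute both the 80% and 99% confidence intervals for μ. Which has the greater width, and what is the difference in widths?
99% CI is wider by 1.11

df = 101
80% CI: t* = 1.290, (95.26, 96.34), width = 2 · t* · s/√n = 1.07
99% CI: t* = 2.625, (94.71, 96.89), width = 2 · t* · s/√n = 2.18

The 99% CI is wider by 2.18 - 1.07 = 1.11.
Higher confidence requires a wider interval.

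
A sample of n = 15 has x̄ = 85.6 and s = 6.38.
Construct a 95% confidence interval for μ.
(82.07, 89.13)

t-interval (σ unknown):
df = n - 1 = 14
t* = 2.145 for 95% confidence

Margin of error = t* · s/√n = 2.145 · 6.38/√15 = 3.53

CI: (82.07, 89.13)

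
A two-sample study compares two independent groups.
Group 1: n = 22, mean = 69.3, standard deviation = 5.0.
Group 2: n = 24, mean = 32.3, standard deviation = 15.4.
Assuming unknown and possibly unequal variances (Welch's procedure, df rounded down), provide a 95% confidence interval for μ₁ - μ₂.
(30.20, 43.80)

Difference: x̄₁ - x̄₂ = 37.00
SE = √(s₁²/n₁ + s₂²/n₂) = √(5.0²/22 + 15.4²/24) = 3.3193
df = 28.19 → 28 (Welch–Satterthwaite, rounded down)
t* = 2.048

CI: 37.00 ± 2.048 · 3.3193 = 37.00 ± 6.80 = (30.20, 43.80)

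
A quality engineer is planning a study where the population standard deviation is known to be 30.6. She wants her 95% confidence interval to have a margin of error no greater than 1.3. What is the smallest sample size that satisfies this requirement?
n ≥ 2129

For margin E ≤ 1.3:
n ≥ (z* · σ / E)²
n ≥ (1.960 · 30.6 / 1.3)²
n ≥ 2128.47

Minimum n = 2129 (rounding up)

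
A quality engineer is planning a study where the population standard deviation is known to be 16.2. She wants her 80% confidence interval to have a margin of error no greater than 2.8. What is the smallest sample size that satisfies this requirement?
n ≥ 56

For margin E ≤ 2.8:
n ≥ (z* · σ / E)²
n ≥ (1.282 · 16.2 / 2.8)²
n ≥ 55.02

Minimum n = 56 (rounding up)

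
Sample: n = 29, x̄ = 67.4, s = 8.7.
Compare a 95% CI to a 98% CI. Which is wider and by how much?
98% CI is wider by 1.35

df = 28
95% CI: t* = 2.048, (64.09, 70.71), width = 2 · t* · s/√n = 6.62
98% CI: t* = 2.467, (63.41, 71.39), width = 2 · t* · s/√n = 7.97

The 98% CI is wider by 7.97 - 6.62 = 1.35.
Higher confidence requires a wider interval.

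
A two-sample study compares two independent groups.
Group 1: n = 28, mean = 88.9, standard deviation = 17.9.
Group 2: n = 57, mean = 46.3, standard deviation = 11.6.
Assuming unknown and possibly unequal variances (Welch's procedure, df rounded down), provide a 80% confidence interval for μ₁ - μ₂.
(37.76, 47.44)

Difference: x̄₁ - x̄₂ = 42.60
SE = √(s₁²/n₁ + s₂²/n₂) = √(17.9²/28 + 11.6²/57) = 3.7154
df = 38.50 → 38 (Welch–Satterthwaite, rounded down)
t* = 1.304

CI: 42.60 ± 1.304 · 3.7154 = 42.60 ± 4.84 = (37.76, 47.44)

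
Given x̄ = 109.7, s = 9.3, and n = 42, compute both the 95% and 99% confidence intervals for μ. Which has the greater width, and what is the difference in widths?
99% CI is wider by 1.95

df = 41
95% CI: t* = 2.020, (106.80, 112.60), width = 2 · t* · s/√n = 5.80
99% CI: t* = 2.701, (105.82, 113.58), width = 2 · t* · s/√n = 7.75

The 99% CI is wider by 7.75 - 5.80 = 1.95.
Higher confidence requires a wider interval.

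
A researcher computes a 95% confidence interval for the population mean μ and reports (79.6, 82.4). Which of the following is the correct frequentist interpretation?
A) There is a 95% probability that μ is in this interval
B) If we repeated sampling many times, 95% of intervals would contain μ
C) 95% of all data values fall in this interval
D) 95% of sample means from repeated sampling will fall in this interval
B

A) Wrong — μ is fixed; the randomness lives in the interval, not in μ.
B) Correct — this is the frequentist long-run coverage interpretation.
C) Wrong — a CI is about the parameter μ, not individual data values.
D) Wrong — coverage applies to intervals containing μ, not to future x̄ values.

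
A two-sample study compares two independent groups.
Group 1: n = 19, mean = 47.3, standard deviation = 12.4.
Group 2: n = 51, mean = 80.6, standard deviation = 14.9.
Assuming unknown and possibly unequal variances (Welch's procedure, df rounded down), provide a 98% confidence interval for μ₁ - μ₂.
(-41.87, -24.73)

Difference: x̄₁ - x̄₂ = -33.30
SE = √(s₁²/n₁ + s₂²/n₂) = √(12.4²/19 + 14.9²/51) = 3.5279
df = 38.56 → 38 (Welch–Satterthwaite, rounded down)
t* = 2.429

CI: -33.30 ± 2.429 · 3.5279 = -33.30 ± 8.57 = (-41.87, -24.73)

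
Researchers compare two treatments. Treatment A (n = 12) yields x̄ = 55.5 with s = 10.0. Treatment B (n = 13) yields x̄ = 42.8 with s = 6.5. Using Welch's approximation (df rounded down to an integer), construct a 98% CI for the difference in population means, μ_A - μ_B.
(4.01, 21.39)

Difference: x̄₁ - x̄₂ = 12.70
SE = √(s₁²/n₁ + s₂²/n₂) = √(10.0²/12 + 6.5²/13) = 3.4034
df = 18.65 → 18 (Welch–Satterthwaite, rounded down)
t* = 2.552

CI: 12.70 ± 2.552 · 3.4034 = 12.70 ± 8.69 = (4.01, 21.39)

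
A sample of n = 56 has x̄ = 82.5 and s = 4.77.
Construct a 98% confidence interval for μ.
(80.97, 84.03)

t-interval (σ unknown):
df = n - 1 = 55
t* = 2.396 for 98% confidence

Margin of error = t* · s/√n = 2.396 · 4.77/√56 = 1.53

CI: (80.97, 84.03)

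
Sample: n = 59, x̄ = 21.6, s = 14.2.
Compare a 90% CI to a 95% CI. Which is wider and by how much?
95% CI is wider by 1.22

df = 58
90% CI: t* = 1.672, (18.51, 24.69), width = 2 · t* · s/√n = 6.18
95% CI: t* = 2.002, (17.90, 25.30), width = 2 · t* · s/√n = 7.40

The 95% CI is wider by 7.40 - 6.18 = 1.22.
Higher confidence requires a wider interval.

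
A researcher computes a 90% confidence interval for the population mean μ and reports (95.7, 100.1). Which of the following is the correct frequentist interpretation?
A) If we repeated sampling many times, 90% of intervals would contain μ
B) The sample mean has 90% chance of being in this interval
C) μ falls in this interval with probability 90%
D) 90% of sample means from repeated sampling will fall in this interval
A

A) Correct — this is the frequentist long-run coverage interpretation.
B) Wrong — x̄ is observed and sits in the interval by construction.
C) Wrong — μ is fixed; the randomness lives in the interval, not in μ.
D) Wrong — coverage applies to intervals containing μ, not to future x̄ values.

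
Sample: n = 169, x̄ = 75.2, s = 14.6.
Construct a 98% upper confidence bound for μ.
μ ≤ 77.52

Upper bound (one-sided):
t* = 2.070 (one-sided for 98%)
Upper bound = x̄ + t* · s/√n = 75.2 + 2.070 · 14.6/√169 = 77.52

We are 98% confident that μ ≤ 77.52.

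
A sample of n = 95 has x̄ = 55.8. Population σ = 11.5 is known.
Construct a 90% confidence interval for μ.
(53.86, 57.74)

z-interval (σ known):
z* = 1.645 for 90% confidence

Margin of error = z* · σ/√n = 1.645 · 11.5/√95 = 1.94

CI: (55.8 - 1.94, 55.8 + 1.94) = (53.86, 57.74)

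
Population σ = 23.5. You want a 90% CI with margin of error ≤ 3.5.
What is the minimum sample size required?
n ≥ 122

For margin E ≤ 3.5:
n ≥ (z* · σ / E)²
n ≥ (1.645 · 23.5 / 3.5)²
n ≥ 121.99

Minimum n = 122 (rounding up)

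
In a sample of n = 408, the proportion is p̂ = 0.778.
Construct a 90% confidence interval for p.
(0.744, 0.812)

Proportion CI:
SE = √(p̂(1-p̂)/n) = √(0.778 · 0.222 / 408) = 0.02057

z* = 1.645
Margin = z* · SE = 1.645 · 0.02057 = 0.0338

CI: 0.778 ± 0.0338 = (0.744, 0.812)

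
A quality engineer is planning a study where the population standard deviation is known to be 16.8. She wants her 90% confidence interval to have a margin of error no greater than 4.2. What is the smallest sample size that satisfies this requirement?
n ≥ 44

For margin E ≤ 4.2:
n ≥ (z* · σ / E)²
n ≥ (1.645 · 16.8 / 4.2)²
n ≥ 43.30

Minimum n = 44 (rounding up)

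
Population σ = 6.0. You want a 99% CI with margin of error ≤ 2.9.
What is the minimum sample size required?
n ≥ 29

For margin E ≤ 2.9:
n ≥ (z* · σ / E)²
n ≥ (2.576 · 6.0 / 2.9)²
n ≥ 28.41

Minimum n = 29 (rounding up)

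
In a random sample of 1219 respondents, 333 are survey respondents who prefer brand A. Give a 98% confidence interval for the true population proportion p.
(0.243, 0.303)

Proportion CI:
p̂ = 333/1219 = 0.27317
SE = √(p̂(1-p̂)/n) = √(0.27317 · 0.72683 / 1219) = 0.01276

z* = 2.326
Margin = z* · SE = 2.326 · 0.01276 = 0.0297

CI: 0.27317 ± 0.0297 = (0.243, 0.303)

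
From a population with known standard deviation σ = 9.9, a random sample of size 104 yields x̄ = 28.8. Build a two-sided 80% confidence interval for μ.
(27.56, 30.04)

z-interval (σ known):
z* = 1.282 for 80% confidence

Margin of error = z* · σ/√n = 1.282 · 9.9/√104 = 1.24

CI: (28.8 - 1.24, 28.8 + 1.24) = (27.56, 30.04)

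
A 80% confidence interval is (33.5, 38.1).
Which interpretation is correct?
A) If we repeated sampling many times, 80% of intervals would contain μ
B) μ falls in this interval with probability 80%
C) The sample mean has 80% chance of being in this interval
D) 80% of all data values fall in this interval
A

A) Correct — this is the frequentist long-run coverage interpretation.
B) Wrong — μ is fixed; the randomness lives in the interval, not in μ.
C) Wrong — x̄ is observed and sits in the interval by construction.
D) Wrong — a CI is about the parameter μ, not individual data values.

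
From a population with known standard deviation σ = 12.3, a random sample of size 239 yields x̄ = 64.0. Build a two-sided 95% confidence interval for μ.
(62.44, 65.56)

z-interval (σ known):
z* = 1.960 for 95% confidence

Margin of error = z* · σ/√n = 1.960 · 12.3/√239 = 1.56

CI: (64.0 - 1.56, 64.0 + 1.56) = (62.44, 65.56)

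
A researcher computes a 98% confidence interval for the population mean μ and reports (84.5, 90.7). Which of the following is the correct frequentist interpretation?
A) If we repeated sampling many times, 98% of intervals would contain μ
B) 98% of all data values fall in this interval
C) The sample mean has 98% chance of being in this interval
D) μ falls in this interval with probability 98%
A

A) Correct — this is the frequentist long-run coverage interpretation.
B) Wrong — a CI is about the parameter μ, not individual data values.
C) Wrong — x̄ is observed and sits in the interval by construction.
D) Wrong — μ is fixed; the randomness lives in the interval, not in μ.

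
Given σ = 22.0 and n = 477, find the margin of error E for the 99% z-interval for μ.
Margin of error = 2.59

Margin of error = z* · σ/√n
= 2.576 · 22.0/√477
= 2.576 · 22.0/21.8403
= 2.59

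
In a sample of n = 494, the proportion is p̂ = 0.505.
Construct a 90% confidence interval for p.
(0.468, 0.542)

Proportion CI:
SE = √(p̂(1-p̂)/n) = √(0.505 · 0.495 / 494) = 0.02249

z* = 1.645
Margin = z* · SE = 1.645 · 0.02249 = 0.0370

CI: 0.505 ± 0.0370 = (0.468, 0.542)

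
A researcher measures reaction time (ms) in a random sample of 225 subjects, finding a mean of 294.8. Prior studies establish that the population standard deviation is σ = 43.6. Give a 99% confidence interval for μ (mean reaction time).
(287.31, 302.29)

z-interval (σ known):
z* = 2.576 for 99% confidence

Margin of error = z* · σ/√n = 2.576 · 43.6/√225 = 7.49

CI: (294.8 - 7.49, 294.8 + 7.49) = (287.31, 302.29)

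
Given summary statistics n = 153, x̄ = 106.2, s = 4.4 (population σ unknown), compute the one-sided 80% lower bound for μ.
μ ≥ 105.90

Lower bound (one-sided):
t* = 0.844 (one-sided for 80%)
Lower bound = x̄ - t* · s/√n = 106.2 - 0.844 · 4.4/√153 = 105.90

We are 80% confident that μ ≥ 105.90.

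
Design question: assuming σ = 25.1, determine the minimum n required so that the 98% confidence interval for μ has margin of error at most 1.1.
n ≥ 2817

For margin E ≤ 1.1:
n ≥ (z* · σ / E)²
n ≥ (2.326 · 25.1 / 1.1)²
n ≥ 2816.97

Minimum n = 2817 (rounding up)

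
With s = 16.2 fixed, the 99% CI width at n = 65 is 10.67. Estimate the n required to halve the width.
n ≈ 260

CI width ∝ 1/√n
To reduce width by factor 2, need √n to grow by 2 → need 2² = 4 times as many samples.

Current: n = 65, width = 10.67
New: n = 260, width ≈ 5.21

Width reduced by factor of 10.67/5.21 = 2.05.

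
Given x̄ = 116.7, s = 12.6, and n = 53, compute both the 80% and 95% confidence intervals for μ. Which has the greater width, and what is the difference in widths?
95% CI is wider by 2.46

df = 52
80% CI: t* = 1.298, (114.45, 118.95), width = 2 · t* · s/√n = 4.49
95% CI: t* = 2.007, (113.23, 120.17), width = 2 · t* · s/√n = 6.95

The 95% CI is wider by 6.95 - 4.49 = 2.46.
Higher confidence requires a wider interval.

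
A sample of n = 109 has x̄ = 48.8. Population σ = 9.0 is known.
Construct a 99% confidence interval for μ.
(46.58, 51.02)

z-interval (σ known):
z* = 2.576 for 99% confidence

Margin of error = z* · σ/√n = 2.576 · 9.0/√109 = 2.22

CI: (48.8 - 2.22, 48.8 + 2.22) = (46.58, 51.02)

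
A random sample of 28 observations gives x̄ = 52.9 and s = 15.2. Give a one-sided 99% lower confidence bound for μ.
μ ≥ 45.80

Lower bound (one-sided):
t* = 2.473 (one-sided for 99%)
Lower bound = x̄ - t* · s/√n = 52.9 - 2.473 · 15.2/√28 = 45.80

We are 99% confident that μ ≥ 45.80.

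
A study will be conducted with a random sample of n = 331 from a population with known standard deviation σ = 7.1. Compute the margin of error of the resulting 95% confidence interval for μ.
Margin of error = 0.76

Margin of error = z* · σ/√n
= 1.960 · 7.1/√331
= 1.960 · 7.1/18.1934
= 0.76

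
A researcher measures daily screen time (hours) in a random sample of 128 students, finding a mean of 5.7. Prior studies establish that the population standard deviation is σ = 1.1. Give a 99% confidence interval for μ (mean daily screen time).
(5.45, 5.95)

z-interval (σ known):
z* = 2.576 for 99% confidence

Margin of error = z* · σ/√n = 2.576 · 1.1/√128 = 0.25

CI: (5.7 - 0.25, 5.7 + 0.25) = (5.45, 5.95)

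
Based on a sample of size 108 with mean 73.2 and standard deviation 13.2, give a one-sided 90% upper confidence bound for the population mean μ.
μ ≤ 74.84

Upper bound (one-sided):
t* = 1.290 (one-sided for 90%)
Upper bound = x̄ + t* · s/√n = 73.2 + 1.290 · 13.2/√108 = 74.84

We are 90% confident that μ ≤ 74.84.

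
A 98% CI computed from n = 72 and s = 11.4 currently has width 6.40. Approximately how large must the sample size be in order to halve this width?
n ≈ 288

CI width ∝ 1/√n
To reduce width by factor 2, need √n to grow by 2 → need 2² = 4 times as many samples.

Current: n = 72, width = 6.40
New: n = 288, width ≈ 3.14

Width reduced by factor of 6.40/3.14 = 2.04.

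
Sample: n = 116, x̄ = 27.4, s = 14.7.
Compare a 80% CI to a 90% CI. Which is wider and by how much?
90% CI is wider by 1.01

df = 115
80% CI: t* = 1.289, (25.64, 29.16), width = 2 · t* · s/√n = 3.52
90% CI: t* = 1.658, (25.14, 29.66), width = 2 · t* · s/√n = 4.53

The 90% CI is wider by 4.53 - 3.52 = 1.01.
Higher confidence requires a wider interval.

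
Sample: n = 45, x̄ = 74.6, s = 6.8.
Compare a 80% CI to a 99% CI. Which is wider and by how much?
99% CI is wider by 2.82

df = 44
80% CI: t* = 1.301, (73.28, 75.92), width = 2 · t* · s/√n = 2.64
99% CI: t* = 2.692, (71.87, 77.33), width = 2 · t* · s/√n = 5.46

The 99% CI is wider by 5.46 - 2.64 = 2.82.
Higher confidence requires a wider interval.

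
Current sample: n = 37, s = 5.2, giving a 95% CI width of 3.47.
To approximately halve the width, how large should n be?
n ≈ 148

CI width ∝ 1/√n
To reduce width by factor 2, need √n to grow by 2 → need 2² = 4 times as many samples.

Current: n = 37, width = 3.47
New: n = 148, width ≈ 1.69

Width reduced by factor of 3.47/1.69 = 2.05.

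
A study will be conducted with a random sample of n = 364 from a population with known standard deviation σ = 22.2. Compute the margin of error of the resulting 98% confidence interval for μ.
Margin of error = 2.71

Margin of error = z* · σ/√n
= 2.326 · 22.2/√364
= 2.326 · 22.2/19.0788
= 2.71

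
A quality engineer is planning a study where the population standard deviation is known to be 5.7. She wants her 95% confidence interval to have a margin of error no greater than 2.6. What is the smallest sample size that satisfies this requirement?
n ≥ 19

For margin E ≤ 2.6:
n ≥ (z* · σ / E)²
n ≥ (1.960 · 5.7 / 2.6)²
n ≥ 18.46

Minimum n = 19 (rounding up)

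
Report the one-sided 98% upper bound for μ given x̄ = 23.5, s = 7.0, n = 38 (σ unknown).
μ ≤ 25.92

Upper bound (one-sided):
t* = 2.129 (one-sided for 98%)
Upper bound = x̄ + t* · s/√n = 23.5 + 2.129 · 7.0/√38 = 25.92

We are 98% confident that μ ≤ 25.92.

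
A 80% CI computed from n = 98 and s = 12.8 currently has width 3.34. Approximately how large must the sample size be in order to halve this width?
n ≈ 392

CI width ∝ 1/√n
To reduce width by factor 2, need √n to grow by 2 → need 2² = 4 times as many samples.

Current: n = 98, width = 3.34
New: n = 392, width ≈ 1.66

Width reduced by factor of 3.34/1.66 = 2.01.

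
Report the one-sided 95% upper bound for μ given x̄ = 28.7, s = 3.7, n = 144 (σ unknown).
μ ≤ 29.21

Upper bound (one-sided):
t* = 1.656 (one-sided for 95%)
Upper bound = x̄ + t* · s/√n = 28.7 + 1.656 · 3.7/√144 = 29.21

We are 95% confident that μ ≤ 29.21.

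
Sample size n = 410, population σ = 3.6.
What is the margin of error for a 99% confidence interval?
Margin of error = 0.46

Margin of error = z* · σ/√n
= 2.576 · 3.6/√410
= 2.576 · 3.6/20.2485
= 0.46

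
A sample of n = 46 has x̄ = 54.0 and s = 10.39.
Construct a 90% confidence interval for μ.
(51.43, 56.57)

t-interval (σ unknown):
df = n - 1 = 45
t* = 1.679 for 90% confidence

Margin of error = t* · s/√n = 1.679 · 10.39/√46 = 2.57

CI: (51.43, 56.57)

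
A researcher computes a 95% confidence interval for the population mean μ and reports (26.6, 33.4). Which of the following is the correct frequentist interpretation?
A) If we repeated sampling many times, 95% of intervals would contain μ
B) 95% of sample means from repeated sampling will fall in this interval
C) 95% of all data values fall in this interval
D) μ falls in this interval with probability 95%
A

A) Correct — this is the frequentist long-run coverage interpretation.
B) Wrong — coverage applies to intervals containing μ, not to future x̄ values.
C) Wrong — a CI is about the parameter μ, not individual data values.
D) Wrong — μ is fixed; the randomness lives in the interval, not in μ.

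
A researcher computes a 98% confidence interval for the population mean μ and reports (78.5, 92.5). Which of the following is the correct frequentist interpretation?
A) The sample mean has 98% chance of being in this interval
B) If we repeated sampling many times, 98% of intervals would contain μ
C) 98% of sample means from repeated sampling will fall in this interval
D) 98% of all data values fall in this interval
B

A) Wrong — x̄ is observed and sits in the interval by construction.
B) Correct — this is the frequentist long-run coverage interpretation.
C) Wrong — coverage applies to intervals containing μ, not to future x̄ values.
D) Wrong — a CI is about the parameter μ, not individual data values.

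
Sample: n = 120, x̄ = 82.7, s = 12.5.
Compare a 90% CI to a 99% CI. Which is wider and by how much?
99% CI is wider by 2.19

df = 119
90% CI: t* = 1.658, (80.81, 84.59), width = 2 · t* · s/√n = 3.78
99% CI: t* = 2.618, (79.71, 85.69), width = 2 · t* · s/√n = 5.97

The 99% CI is wider by 5.97 - 3.78 = 2.19.
Higher confidence requires a wider interval.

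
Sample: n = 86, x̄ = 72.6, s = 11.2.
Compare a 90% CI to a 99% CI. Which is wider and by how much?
99% CI is wider by 2.34

df = 85
90% CI: t* = 1.663, (70.59, 74.61), width = 2 · t* · s/√n = 4.02
99% CI: t* = 2.635, (69.42, 75.78), width = 2 · t* · s/√n = 6.36

The 99% CI is wider by 6.36 - 4.02 = 2.34.
Higher confidence requires a wider interval.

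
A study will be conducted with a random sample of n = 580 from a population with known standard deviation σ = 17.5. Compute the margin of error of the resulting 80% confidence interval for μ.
Margin of error = 0.93

Margin of error = z* · σ/√n
= 1.282 · 17.5/√580
= 1.282 · 17.5/24.0832
= 0.93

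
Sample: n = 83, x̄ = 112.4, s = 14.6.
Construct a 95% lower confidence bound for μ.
μ ≥ 109.73

Lower bound (one-sided):
t* = 1.664 (one-sided for 95%)
Lower bound = x̄ - t* · s/√n = 112.4 - 1.664 · 14.6/√83 = 109.73

We are 95% confident that μ ≥ 109.73.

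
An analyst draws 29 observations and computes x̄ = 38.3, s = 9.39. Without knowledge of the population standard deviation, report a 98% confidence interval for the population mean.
(34.00, 42.60)

t-interval (σ unknown):
df = n - 1 = 28
t* = 2.467 for 98% confidence

Margin of error = t* · s/√n = 2.467 · 9.39/√29 = 4.30

CI: (34.00, 42.60)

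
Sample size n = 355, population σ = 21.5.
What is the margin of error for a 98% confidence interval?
Margin of error = 2.65

Margin of error = z* · σ/√n
= 2.326 · 21.5/√355
= 2.326 · 21.5/18.8414
= 2.65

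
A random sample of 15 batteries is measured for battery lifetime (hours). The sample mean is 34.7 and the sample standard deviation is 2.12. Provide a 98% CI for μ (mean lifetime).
(33.26, 36.14)

t-interval (σ unknown):
df = n - 1 = 14
t* = 2.624 for 98% confidence

Margin of error = t* · s/√n = 2.624 · 2.12/√15 = 1.44

CI: (33.26, 36.14)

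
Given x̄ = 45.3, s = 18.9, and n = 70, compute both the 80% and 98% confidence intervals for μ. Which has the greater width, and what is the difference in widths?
98% CI is wider by 4.91

df = 69
80% CI: t* = 1.294, (42.38, 48.22), width = 2 · t* · s/√n = 5.85
98% CI: t* = 2.382, (39.92, 50.68), width = 2 · t* · s/√n = 10.76

The 98% CI is wider by 10.76 - 5.85 = 4.91.
Higher confidence requires a wider interval.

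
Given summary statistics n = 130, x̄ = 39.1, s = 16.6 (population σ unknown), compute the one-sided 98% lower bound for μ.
μ ≥ 36.08

Lower bound (one-sided):
t* = 2.075 (one-sided for 98%)
Lower bound = x̄ - t* · s/√n = 39.1 - 2.075 · 16.6/√130 = 36.08

We are 98% confident that μ ≥ 36.08.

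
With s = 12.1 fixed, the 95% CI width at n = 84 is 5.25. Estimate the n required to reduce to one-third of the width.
n ≈ 756

CI width ∝ 1/√n
To reduce width by factor 3, need √n to grow by 3 → need 3² = 9 times as many samples.

Current: n = 84, width = 5.25
New: n = 756, width ≈ 1.73

Width reduced by factor of 5.25/1.73 = 3.03.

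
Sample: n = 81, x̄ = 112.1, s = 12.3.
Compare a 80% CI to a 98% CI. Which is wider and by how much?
98% CI is wider by 2.96

df = 80
80% CI: t* = 1.292, (110.33, 113.87), width = 2 · t* · s/√n = 3.53
98% CI: t* = 2.374, (108.86, 115.34), width = 2 · t* · s/√n = 6.49

The 98% CI is wider by 6.49 - 3.53 = 2.96.
Higher confidence requires a wider interval.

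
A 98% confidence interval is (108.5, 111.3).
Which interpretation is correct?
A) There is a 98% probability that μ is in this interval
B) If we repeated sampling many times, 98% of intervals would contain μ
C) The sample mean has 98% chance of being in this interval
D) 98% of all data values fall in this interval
B

A) Wrong — μ is fixed; the randomness lives in the interval, not in μ.
B) Correct — this is the frequentist long-run coverage interpretation.
C) Wrong — x̄ is observed and sits in the interval by construction.
D) Wrong — a CI is about the parameter μ, not individual data values.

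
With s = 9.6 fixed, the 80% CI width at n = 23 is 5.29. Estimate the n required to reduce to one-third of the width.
n ≈ 207

CI width ∝ 1/√n
To reduce width by factor 3, need √n to grow by 3 → need 3² = 9 times as many samples.

Current: n = 23, width = 5.29
New: n = 207, width ≈ 1.72

Width reduced by factor of 5.29/1.72 = 3.08.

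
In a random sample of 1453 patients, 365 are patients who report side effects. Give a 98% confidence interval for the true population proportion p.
(0.225, 0.278)

Proportion CI:
p̂ = 365/1453 = 0.25120
SE = √(p̂(1-p̂)/n) = √(0.25120 · 0.74880 / 1453) = 0.01138

z* = 2.326
Margin = z* · SE = 2.326 · 0.01138 = 0.0265

CI: 0.25120 ± 0.0265 = (0.225, 0.278)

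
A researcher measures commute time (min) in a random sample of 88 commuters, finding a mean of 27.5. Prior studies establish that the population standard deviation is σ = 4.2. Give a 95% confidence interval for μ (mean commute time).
(26.62, 28.38)

z-interval (σ known):
z* = 1.960 for 95% confidence

Margin of error = z* · σ/√n = 1.960 · 4.2/√88 = 0.88

CI: (27.5 - 0.88, 27.5 + 0.88) = (26.62, 28.38)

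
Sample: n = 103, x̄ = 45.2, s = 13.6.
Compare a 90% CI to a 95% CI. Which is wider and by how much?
95% CI is wider by 0.86

df = 102
90% CI: t* = 1.660, (42.98, 47.42), width = 2 · t* · s/√n = 4.45
95% CI: t* = 1.983, (42.54, 47.86), width = 2 · t* · s/√n = 5.31

The 95% CI is wider by 5.31 - 4.45 = 0.86.
Higher confidence requires a wider interval.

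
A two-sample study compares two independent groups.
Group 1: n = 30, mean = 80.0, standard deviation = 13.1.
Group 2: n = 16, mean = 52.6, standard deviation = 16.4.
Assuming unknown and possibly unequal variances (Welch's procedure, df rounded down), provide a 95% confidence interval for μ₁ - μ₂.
(17.62, 37.18)

Difference: x̄₁ - x̄₂ = 27.40
SE = √(s₁²/n₁ + s₂²/n₂) = √(13.1²/30 + 16.4²/16) = 4.7466
df = 25.42 → 25 (Welch–Satterthwaite, rounded down)
t* = 2.060

CI: 27.40 ± 2.060 · 4.7466 = 27.40 ± 9.78 = (17.62, 37.18)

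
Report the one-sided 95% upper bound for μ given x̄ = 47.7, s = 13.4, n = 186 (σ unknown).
μ ≤ 49.32

Upper bound (one-sided):
t* = 1.653 (one-sided for 95%)
Upper bound = x̄ + t* · s/√n = 47.7 + 1.653 · 13.4/√186 = 49.32

We are 95% confident that μ ≤ 49.32.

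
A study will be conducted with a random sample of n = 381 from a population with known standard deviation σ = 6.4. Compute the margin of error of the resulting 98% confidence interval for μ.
Margin of error = 0.76

Margin of error = z* · σ/√n
= 2.326 · 6.4/√381
= 2.326 · 6.4/19.5192
= 0.76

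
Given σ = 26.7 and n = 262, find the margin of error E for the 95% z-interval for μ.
Margin of error = 3.23

Margin of error = z* · σ/√n
= 1.960 · 26.7/√262
= 1.960 · 26.7/16.1864
= 3.23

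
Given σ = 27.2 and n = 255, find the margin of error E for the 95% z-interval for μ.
Margin of error = 3.34

Margin of error = z* · σ/√n
= 1.960 · 27.2/√255
= 1.960 · 27.2/15.9687
= 3.34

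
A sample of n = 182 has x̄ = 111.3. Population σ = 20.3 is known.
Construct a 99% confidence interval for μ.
(107.42, 115.18)

z-interval (σ known):
z* = 2.576 for 99% confidence

Margin of error = z* · σ/√n = 2.576 · 20.3/√182 = 3.88

CI: (111.3 - 3.88, 111.3 + 3.88) = (107.42, 115.18)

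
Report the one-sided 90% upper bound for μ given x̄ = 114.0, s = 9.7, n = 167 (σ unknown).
μ ≤ 114.97

Upper bound (one-sided):
t* = 1.287 (one-sided for 90%)
Upper bound = x̄ + t* · s/√n = 114.0 + 1.287 · 9.7/√167 = 114.97

We are 90% confident that μ ≤ 114.97.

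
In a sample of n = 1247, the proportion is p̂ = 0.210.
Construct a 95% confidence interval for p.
(0.187, 0.233)

Proportion CI:
SE = √(p̂(1-p̂)/n) = √(0.210 · 0.790 / 1247) = 0.01153

z* = 1.960
Margin = z* · SE = 1.960 · 0.01153 = 0.0226

CI: 0.210 ± 0.0226 = (0.187, 0.233)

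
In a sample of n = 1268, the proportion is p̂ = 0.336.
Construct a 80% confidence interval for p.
(0.319, 0.353)

Proportion CI:
SE = √(p̂(1-p̂)/n) = √(0.336 · 0.664 / 1268) = 0.01326

z* = 1.282
Margin = z* · SE = 1.282 · 0.01326 = 0.0170

CI: 0.336 ± 0.0170 = (0.319, 0.353)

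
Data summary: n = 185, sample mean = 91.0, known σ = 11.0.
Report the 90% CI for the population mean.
(89.67, 92.33)

z-interval (σ known):
z* = 1.645 for 90% confidence

Margin of error = z* · σ/√n = 1.645 · 11.0/√185 = 1.33

CI: (91.0 - 1.33, 91.0 + 1.33) = (89.67, 92.33)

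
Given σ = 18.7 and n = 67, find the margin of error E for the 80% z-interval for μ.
Margin of error = 2.93

Margin of error = z* · σ/√n
= 1.282 · 18.7/√67
= 1.282 · 18.7/8.1854
= 2.93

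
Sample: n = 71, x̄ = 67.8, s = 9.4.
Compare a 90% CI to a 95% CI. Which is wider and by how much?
95% CI is wider by 0.73

df = 70
90% CI: t* = 1.667, (65.94, 69.66), width = 2 · t* · s/√n = 3.72
95% CI: t* = 1.994, (65.58, 70.02), width = 2 · t* · s/√n = 4.45

The 95% CI is wider by 4.45 - 3.72 = 0.73.
Higher confidence requires a wider interval.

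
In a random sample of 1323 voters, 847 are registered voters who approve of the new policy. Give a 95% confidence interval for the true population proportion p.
(0.614, 0.666)

Proportion CI:
p̂ = 847/1323 = 0.64021
SE = √(p̂(1-p̂)/n) = √(0.64021 · 0.35979 / 1323) = 0.01319

z* = 1.960
Margin = z* · SE = 1.960 · 0.01319 = 0.0259

CI: 0.64021 ± 0.0259 = (0.614, 0.666)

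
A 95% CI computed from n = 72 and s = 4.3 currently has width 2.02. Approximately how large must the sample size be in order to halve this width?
n ≈ 288

CI width ∝ 1/√n
To reduce width by factor 2, need √n to grow by 2 → need 2² = 4 times as many samples.

Current: n = 72, width = 2.02
New: n = 288, width ≈ 1.00

Width reduced by factor of 2.02/1.00 = 2.02.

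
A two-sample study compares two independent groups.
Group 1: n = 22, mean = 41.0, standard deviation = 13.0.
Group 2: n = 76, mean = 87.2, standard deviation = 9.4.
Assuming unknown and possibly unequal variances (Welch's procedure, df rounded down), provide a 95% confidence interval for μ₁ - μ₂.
(-52.30, -40.10)

Difference: x̄₁ - x̄₂ = -46.20
SE = √(s₁²/n₁ + s₂²/n₂) = √(13.0²/22 + 9.4²/76) = 2.9740
df = 27.66 → 27 (Welch–Satterthwaite, rounded down)
t* = 2.052

CI: -46.20 ± 2.052 · 2.9740 = -46.20 ± 6.10 = (-52.30, -40.10)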